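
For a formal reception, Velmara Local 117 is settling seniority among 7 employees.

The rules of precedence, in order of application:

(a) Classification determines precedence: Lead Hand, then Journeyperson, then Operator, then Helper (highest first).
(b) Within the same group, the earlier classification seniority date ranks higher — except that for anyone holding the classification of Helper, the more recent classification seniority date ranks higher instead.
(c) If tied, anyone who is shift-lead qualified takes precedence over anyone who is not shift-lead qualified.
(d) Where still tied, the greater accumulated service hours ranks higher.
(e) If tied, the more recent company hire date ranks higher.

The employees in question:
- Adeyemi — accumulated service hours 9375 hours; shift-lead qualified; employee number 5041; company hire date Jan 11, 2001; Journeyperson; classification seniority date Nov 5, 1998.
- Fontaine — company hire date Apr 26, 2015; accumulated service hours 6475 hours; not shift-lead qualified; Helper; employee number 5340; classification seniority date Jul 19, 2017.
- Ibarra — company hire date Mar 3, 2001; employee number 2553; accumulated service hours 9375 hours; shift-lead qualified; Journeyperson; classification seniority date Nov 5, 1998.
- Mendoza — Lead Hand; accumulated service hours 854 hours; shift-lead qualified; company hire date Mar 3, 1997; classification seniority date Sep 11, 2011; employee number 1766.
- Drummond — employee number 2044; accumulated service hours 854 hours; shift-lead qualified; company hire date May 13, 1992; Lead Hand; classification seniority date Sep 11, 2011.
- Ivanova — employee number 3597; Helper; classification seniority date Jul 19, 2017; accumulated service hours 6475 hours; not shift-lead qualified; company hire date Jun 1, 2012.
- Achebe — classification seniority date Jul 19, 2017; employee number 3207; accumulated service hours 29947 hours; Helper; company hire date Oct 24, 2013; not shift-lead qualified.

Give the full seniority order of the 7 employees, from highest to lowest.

Mendoza, Drummond, Ibarra, Adeyemi, Achebe, Fontaine, Ivanova

By classification: Mendoza and Drummond (Lead Hand); then Ibarra and Adeyemi (Journeyperson); then Achebe, Fontaine and Ivanova (Helper).
Mendoza and Drummond both have classification seniority date Sep 11, 2011, so the next rule applies.
Mendoza and Drummond are each shift-lead qualified, so the next rule applies.
Mendoza and Drummond both have accumulated service hours 854 hours, so the next rule applies.
Among Mendoza and Drummond, by company hire date (later first): Mendoza (Mar 3, 1997) before Drummond (May 13, 1992).
Ibarra and Adeyemi both have classification seniority date Nov 5, 1998, so the next rule applies.
Ibarra and Adeyemi are each shift-lead qualified, so the next rule applies.
Ibarra and Adeyemi both have accumulated service hours 9375 hours, so the next rule applies.
Among Ibarra and Adeyemi, by company hire date (later first): Ibarra (Mar 3, 2001) before Adeyemi (Jan 11, 2001).
Achebe, Fontaine and Ivanova all have classification seniority date Jul 19, 2017, so the next rule applies.
Achebe, Fontaine and Ivanova are each not shift-lead qualified, so the next rule applies.
Among Achebe, Fontaine and Ivanova, by accumulated service hours (higher first): Achebe (29947 hours) before Fontaine and Ivanova (6475 hours).
Among Fontaine and Ivanova, by company hire date (later first): Fontaine (Apr 26, 2015) before Ivanova (Jun 1, 2012).
Full order: Mendoza, Drummond, Ibarra, Adeyemi, Achebe, Fontaine, Ivanova.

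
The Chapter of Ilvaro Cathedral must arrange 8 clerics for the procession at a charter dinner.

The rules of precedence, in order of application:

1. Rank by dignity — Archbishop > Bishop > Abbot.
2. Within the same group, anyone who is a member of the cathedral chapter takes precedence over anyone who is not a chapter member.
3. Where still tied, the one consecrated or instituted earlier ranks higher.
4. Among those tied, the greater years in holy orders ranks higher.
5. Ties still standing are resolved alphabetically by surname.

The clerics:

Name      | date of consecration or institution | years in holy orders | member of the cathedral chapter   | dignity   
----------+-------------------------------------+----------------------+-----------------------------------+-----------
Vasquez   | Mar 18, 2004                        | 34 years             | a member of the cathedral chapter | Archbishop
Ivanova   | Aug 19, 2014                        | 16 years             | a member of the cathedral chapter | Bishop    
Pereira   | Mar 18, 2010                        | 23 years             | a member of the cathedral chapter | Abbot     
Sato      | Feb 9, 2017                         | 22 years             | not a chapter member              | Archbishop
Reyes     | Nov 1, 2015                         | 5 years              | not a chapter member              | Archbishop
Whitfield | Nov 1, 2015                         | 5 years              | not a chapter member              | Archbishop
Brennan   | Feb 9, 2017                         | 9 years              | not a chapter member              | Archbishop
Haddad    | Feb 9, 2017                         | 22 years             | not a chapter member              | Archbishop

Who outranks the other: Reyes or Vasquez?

By dignity: Vasquez, Reyes, Whitfield, Haddad, Sato and Brennan (Archbishop); then Ivanova (Bishop); then Pereira (Abbot).
Among Vasquez, Reyes, Whitfield, Haddad, Sato and Brennan, a member of the cathedral chapter before not a chapter member: Vasquez (a member of the cathedral chapter) before Reyes, Whitfield, Haddad, Sato and Brennan (not a chapter member).
Among Reyes, Whitfield, Haddad, Sato and Brennan, by date of consecration or institution (earlier first): Reyes and Whitfield (Nov 1, 2015) before Haddad, Sato and Brennan (Feb 9, 2017).
Reyes and Whitfield both have years in holy orders 5 years, so the next rule applies.
Among Reyes and Whitfield, alphabetically by surname: Reyes before Whitfield.
Among Haddad, Sato and Brennan, by years in holy orders (higher first): Haddad and Sato (22 years) before Brennan (9 years).
Among Haddad and Sato, alphabetically by surname: Haddad before Sato.
So Vasquez takes precedence.

Vasquez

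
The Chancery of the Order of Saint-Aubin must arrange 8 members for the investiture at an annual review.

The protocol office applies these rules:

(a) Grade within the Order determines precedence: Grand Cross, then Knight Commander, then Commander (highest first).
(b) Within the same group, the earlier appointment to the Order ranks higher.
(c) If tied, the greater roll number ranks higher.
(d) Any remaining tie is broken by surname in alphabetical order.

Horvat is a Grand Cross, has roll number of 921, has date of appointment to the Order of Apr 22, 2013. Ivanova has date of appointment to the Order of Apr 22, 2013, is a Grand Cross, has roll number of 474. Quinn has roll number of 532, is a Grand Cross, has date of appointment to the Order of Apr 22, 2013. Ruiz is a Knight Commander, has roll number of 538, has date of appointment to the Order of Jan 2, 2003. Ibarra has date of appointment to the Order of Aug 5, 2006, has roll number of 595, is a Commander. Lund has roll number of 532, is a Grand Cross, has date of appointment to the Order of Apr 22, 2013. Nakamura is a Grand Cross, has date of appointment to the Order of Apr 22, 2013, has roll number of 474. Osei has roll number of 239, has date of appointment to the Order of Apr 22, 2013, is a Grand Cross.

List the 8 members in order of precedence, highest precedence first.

By grade within the Order: Horvat, Lund, Quinn, Ivanova, Nakamura and Osei (Grand Cross); then Ruiz (Knight Commander); then Ibarra (Commander).
Horvat, Lund, Quinn, Ivanova, Nakamura and Osei all have date of appointment to the Order Apr 22, 2013, so the next rule applies.
Among Horvat, Lund, Quinn, Ivanova, Nakamura and Osei, by roll number (higher first): Horvat (921) before Lund and Quinn (532) before Ivanova and Nakamura (474) before Osei (239).
Among Lund and Quinn, alphabetically by surname: Lund before Quinn.
Among Ivanova and Nakamura, alphabetically by surname: Ivanova before Nakamura.
Full order: Horvat, Lund, Quinn, Ivanova, Nakamura, Osei, Ruiz, Ibarra.

Horvat, Lund, Quinn, Ivanova, Nakamura, Osei, Ruiz, Ibarra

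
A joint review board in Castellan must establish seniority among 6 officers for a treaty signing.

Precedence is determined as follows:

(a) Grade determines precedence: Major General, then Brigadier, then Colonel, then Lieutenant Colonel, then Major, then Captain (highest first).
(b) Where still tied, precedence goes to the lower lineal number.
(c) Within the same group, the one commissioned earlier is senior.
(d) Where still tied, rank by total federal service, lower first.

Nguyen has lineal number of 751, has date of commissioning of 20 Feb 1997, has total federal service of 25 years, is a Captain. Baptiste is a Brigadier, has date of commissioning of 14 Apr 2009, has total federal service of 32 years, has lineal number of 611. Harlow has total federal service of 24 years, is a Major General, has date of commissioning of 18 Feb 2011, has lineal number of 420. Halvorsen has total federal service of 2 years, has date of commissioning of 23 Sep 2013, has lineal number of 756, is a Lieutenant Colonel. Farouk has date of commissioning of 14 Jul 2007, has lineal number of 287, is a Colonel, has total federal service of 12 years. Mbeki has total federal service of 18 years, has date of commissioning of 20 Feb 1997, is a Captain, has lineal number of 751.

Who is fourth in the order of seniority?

By grade: Harlow (Major General); then Baptiste (Brigadier); then Farouk (Colonel); then Halvorsen (Lieutenant Colonel); then Mbeki and Nguyen (Captain).
Mbeki and Nguyen both have lineal number 751, so the next rule applies.
Mbeki and Nguyen both have date of commissioning 20 Feb 1997, so the next rule applies.
Among Mbeki and Nguyen, by total federal service (lower first): Mbeki (18 years) before Nguyen (25 years).
Order: Harlow, Baptiste, Farouk, Halvorsen, Mbeki, Nguyen.

Halvorsen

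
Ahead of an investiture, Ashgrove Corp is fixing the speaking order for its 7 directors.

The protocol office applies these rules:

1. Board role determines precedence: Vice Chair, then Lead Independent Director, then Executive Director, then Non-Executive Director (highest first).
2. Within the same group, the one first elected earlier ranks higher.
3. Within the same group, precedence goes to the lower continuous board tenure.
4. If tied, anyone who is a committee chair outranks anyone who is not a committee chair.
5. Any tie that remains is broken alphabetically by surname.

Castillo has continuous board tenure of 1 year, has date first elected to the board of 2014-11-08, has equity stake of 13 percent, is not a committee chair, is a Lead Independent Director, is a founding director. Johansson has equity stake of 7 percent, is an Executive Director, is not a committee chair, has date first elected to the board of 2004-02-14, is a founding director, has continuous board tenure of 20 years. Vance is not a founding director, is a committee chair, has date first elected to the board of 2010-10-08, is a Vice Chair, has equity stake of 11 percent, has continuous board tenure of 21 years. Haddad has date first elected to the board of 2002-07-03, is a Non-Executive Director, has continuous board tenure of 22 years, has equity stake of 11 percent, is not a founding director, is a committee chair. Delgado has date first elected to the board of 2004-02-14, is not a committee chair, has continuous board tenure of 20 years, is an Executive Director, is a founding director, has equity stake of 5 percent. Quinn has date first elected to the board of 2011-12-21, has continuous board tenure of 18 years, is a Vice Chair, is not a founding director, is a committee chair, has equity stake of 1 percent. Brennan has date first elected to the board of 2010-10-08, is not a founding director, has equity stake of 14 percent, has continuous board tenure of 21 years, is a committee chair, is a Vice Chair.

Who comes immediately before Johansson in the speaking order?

Delgado

By board role: Brennan, Vance and Quinn (Vice Chair); then Castillo (Lead Independent Director); then Delgado and Johansson (Executive Director); then Haddad (Non-Executive Director).
Among Brennan, Vance and Quinn, by date first elected to the board (earlier first): Brennan and Vance (2010-10-08) before Quinn (2011-12-21).
Brennan and Vance both have continuous board tenure 21 years, so the next rule applies.
Brennan and Vance are each a committee chair, so the next rule applies.
Among Brennan and Vance, alphabetically by surname: Brennan before Vance.
Delgado and Johansson both have date first elected to the board 2004-02-14, so the next rule applies.
Delgado and Johansson both have continuous board tenure 20 years, so the next rule applies.
Delgado and Johansson are each not a committee chair, so the next rule applies.
Among Delgado and Johansson, alphabetically by surname: Delgado before Johansson.
Order: Brennan, Vance, Quinn, Castillo, Delgado, Johansson, Haddad.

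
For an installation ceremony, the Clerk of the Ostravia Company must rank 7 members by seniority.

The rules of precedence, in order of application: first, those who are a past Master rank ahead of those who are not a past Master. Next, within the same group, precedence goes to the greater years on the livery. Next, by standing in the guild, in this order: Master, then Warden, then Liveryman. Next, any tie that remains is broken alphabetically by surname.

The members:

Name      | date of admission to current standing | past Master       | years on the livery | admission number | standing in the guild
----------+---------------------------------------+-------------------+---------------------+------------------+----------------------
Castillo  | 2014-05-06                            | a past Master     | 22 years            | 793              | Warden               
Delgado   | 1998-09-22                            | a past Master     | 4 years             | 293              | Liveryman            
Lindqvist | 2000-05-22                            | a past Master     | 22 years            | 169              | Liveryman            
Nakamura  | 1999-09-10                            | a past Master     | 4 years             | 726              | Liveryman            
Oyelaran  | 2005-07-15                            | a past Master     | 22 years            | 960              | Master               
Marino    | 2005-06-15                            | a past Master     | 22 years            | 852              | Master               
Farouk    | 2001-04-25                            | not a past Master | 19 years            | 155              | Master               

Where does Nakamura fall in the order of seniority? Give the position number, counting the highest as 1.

6

By the first rule: Marino, Oyelaran, Castillo, Lindqvist, Delgado and Nakamura (each a past Master); then Farouk (not a past Master).
Among Marino, Oyelaran, Castillo, Lindqvist, Delgado and Nakamura, by years on the livery (higher first): Marino, Oyelaran, Castillo and Lindqvist (22 years) before Delgado and Nakamura (4 years).
Among Marino, Oyelaran, Castillo and Lindqvist, by standing in the guild: Marino and Oyelaran (Master) before Castillo (Warden) before Lindqvist (Liveryman).
Among Marino and Oyelaran, alphabetically by surname: Marino before Oyelaran.
Delgado and Nakamura are each Liveryman, so the next rule applies.
Among Delgado and Nakamura, alphabetically by surname: Delgado before Nakamura.
Order: Marino, Oyelaran, Castillo, Lindqvist, Delgado, Nakamura, Farouk. So position 6.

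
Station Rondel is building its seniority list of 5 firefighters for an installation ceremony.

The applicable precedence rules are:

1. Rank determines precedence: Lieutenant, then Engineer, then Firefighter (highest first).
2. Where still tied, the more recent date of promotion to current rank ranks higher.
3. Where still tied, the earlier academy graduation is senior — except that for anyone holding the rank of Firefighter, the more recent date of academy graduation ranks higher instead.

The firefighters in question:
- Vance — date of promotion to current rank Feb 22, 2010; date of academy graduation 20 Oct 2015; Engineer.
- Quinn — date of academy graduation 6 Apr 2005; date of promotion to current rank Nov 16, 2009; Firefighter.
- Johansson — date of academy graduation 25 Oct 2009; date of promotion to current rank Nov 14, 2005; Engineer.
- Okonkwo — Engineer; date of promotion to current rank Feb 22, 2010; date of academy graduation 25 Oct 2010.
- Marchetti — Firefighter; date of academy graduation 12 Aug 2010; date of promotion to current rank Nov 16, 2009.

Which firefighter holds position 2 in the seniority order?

Vance

By rank: Okonkwo, Vance and Johansson (Engineer); then Marchetti and Quinn (Firefighter).
Among Okonkwo, Vance and Johansson, by date of promotion to current rank (later first): Okonkwo and Vance (Feb 22, 2010) before Johansson (Nov 14, 2005).
Among Okonkwo and Vance, by date of academy graduation (earlier first): Okonkwo (25 Oct 2010) before Vance (20 Oct 2015).
Marchetti and Quinn both have date of promotion to current rank Nov 16, 2009, so the next rule applies.
Among Marchetti and Quinn, by date of academy graduation (later first) (reversed rule for this group): Marchetti (12 Aug 2010) before Quinn (6 Apr 2005).
Order: Okonkwo, Vance, Johansson, Marchetti, Quinn.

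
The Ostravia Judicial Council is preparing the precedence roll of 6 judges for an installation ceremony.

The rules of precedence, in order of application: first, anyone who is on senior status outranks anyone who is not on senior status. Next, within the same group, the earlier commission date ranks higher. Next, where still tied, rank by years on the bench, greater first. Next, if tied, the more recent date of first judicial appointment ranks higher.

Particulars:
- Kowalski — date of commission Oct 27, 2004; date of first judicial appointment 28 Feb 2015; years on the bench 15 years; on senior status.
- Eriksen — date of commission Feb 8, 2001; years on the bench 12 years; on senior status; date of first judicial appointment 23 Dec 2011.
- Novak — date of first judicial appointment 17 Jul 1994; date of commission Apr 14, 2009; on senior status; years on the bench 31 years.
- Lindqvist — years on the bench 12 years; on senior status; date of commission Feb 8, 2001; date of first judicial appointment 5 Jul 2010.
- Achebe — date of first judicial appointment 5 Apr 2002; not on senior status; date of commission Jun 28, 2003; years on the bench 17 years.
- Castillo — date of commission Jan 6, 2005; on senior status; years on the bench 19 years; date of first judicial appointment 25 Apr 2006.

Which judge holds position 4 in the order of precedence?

By the first rule: Eriksen, Lindqvist, Kowalski, Castillo and Novak (each on senior status); then Achebe (not on senior status).
Among Eriksen, Lindqvist, Kowalski, Castillo and Novak, by date of commission (earlier first): Eriksen and Lindqvist (Feb 8, 2001) before Kowalski (Oct 27, 2004) before Castillo (Jan 6, 2005) before Novak (Apr 14, 2009).
Eriksen and Lindqvist both have years on the bench 12 years, so the next rule applies.
Among Eriksen and Lindqvist, by date of first judicial appointment (later first): Eriksen (23 Dec 2011) before Lindqvist (5 Jul 2010).
Order: Eriksen, Lindqvist, Kowalski, Castillo, Novak, Achebe.

Castillo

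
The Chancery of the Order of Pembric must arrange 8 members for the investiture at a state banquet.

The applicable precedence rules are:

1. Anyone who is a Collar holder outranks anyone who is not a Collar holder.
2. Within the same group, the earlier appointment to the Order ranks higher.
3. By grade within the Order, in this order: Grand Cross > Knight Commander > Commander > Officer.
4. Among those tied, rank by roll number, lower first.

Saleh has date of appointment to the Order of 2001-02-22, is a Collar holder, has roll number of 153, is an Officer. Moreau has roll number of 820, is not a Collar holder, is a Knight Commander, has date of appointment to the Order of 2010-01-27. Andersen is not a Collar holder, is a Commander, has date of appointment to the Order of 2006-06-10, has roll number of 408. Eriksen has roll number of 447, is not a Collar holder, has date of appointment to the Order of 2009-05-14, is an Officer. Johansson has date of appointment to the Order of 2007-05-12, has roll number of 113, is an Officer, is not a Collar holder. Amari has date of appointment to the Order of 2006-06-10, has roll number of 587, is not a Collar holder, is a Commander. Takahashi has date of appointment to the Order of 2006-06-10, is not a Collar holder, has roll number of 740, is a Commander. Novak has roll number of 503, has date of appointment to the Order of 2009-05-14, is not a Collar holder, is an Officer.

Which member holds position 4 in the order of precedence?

Takahashi

By the first rule: Saleh (a Collar holder); then Andersen, Amari, Takahashi, Johansson, Eriksen, Novak and Moreau (each not a Collar holder).
Among Andersen, Amari, Takahashi, Johansson, Eriksen, Novak and Moreau, by date of appointment to the Order (earlier first): Andersen, Amari and Takahashi (2006-06-10) before Johansson (2007-05-12) before Eriksen and Novak (2009-05-14) before Moreau (2010-01-27).
Andersen, Amari and Takahashi are each Commander, so the next rule applies.
Among Andersen, Amari and Takahashi, by roll number (lower first): Andersen (408) before Amari (587) before Takahashi (740).
Eriksen and Novak are each Officer, so the next rule applies.
Among Eriksen and Novak, by roll number (lower first): Eriksen (447) before Novak (503).
Order: Saleh, Andersen, Amari, Takahashi, Johansson, Eriksen, Novak, Moreau.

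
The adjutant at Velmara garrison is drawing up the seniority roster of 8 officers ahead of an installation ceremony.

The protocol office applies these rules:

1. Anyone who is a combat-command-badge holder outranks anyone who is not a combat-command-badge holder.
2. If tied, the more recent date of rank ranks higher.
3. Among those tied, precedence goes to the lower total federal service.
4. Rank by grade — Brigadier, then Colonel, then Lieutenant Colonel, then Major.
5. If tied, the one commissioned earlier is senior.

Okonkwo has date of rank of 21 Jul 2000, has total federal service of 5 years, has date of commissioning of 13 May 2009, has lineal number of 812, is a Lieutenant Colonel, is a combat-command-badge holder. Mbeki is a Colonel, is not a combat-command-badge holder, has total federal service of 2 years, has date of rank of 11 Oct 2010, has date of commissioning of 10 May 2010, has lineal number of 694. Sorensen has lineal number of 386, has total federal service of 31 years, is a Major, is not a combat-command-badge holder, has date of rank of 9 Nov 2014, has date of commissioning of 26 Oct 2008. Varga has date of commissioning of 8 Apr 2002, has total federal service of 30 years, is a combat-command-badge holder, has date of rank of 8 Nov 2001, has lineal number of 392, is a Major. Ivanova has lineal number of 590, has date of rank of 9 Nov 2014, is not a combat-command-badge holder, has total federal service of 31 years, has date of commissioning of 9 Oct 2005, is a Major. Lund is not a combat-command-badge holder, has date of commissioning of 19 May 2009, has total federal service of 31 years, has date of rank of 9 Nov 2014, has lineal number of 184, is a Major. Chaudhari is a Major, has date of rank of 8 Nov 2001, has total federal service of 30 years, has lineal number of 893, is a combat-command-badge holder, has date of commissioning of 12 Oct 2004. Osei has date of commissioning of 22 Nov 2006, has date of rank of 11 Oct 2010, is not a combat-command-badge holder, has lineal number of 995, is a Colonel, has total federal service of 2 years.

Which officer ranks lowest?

By the first rule: Varga, Chaudhari and Okonkwo (each a combat-command-badge holder); then Ivanova, Sorensen, Lund, Osei and Mbeki (each not a combat-command-badge holder).
Among Varga, Chaudhari and Okonkwo, by date of rank (later first): Varga and Chaudhari (8 Nov 2001) before Okonkwo (21 Jul 2000).
Varga and Chaudhari both have total federal service 30 years, so the next rule applies.
Varga and Chaudhari are each Major, so the next rule applies.
Among Varga and Chaudhari, by date of commissioning (earlier first): Varga (8 Apr 2002) before Chaudhari (12 Oct 2004).
Among Ivanova, Sorensen, Lund, Osei and Mbeki, by date of rank (later first): Ivanova, Sorensen and Lund (9 Nov 2014) before Osei and Mbeki (11 Oct 2010).
Ivanova, Sorensen and Lund all have total federal service 31 years, so the next rule applies.
Ivanova, Sorensen and Lund are each Major, so the next rule applies.
Among Ivanova, Sorensen and Lund, by date of commissioning (earlier first): Ivanova (9 Oct 2005) before Sorensen (26 Oct 2008) before Lund (19 May 2009).
Osei and Mbeki both have total federal service 2 years, so the next rule applies.
Osei and Mbeki are each Colonel, so the next rule applies.
Among Osei and Mbeki, by date of commissioning (earlier first): Osei (22 Nov 2006) before Mbeki (10 May 2010).
Order: Varga, Chaudhari, Okonkwo, Ivanova, Sorensen, Lund, Osei, Mbeki.

Mbeki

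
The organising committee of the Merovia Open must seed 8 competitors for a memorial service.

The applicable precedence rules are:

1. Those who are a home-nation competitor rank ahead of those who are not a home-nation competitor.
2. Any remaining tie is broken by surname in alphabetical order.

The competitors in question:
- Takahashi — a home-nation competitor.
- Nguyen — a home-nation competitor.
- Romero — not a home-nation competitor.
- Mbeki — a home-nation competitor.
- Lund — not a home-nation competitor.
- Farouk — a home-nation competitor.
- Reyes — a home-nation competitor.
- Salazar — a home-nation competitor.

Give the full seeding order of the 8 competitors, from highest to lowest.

Farouk, Mbeki, Nguyen, Reyes, Salazar, Takahashi, Lund, Romero

By the first rule: Farouk, Mbeki, Nguyen, Reyes, Salazar and Takahashi (each a home-nation competitor); then Lund and Romero (both not a home-nation competitor).
Among Farouk, Mbeki, Nguyen, Reyes, Salazar and Takahashi, alphabetically by surname: Farouk before Mbeki before Nguyen before Reyes before Salazar before Takahashi.
Among Lund and Romero, alphabetically by surname: Lund before Romero.
Full order: Farouk, Mbeki, Nguyen, Reyes, Salazar, Takahashi, Lund, Romero.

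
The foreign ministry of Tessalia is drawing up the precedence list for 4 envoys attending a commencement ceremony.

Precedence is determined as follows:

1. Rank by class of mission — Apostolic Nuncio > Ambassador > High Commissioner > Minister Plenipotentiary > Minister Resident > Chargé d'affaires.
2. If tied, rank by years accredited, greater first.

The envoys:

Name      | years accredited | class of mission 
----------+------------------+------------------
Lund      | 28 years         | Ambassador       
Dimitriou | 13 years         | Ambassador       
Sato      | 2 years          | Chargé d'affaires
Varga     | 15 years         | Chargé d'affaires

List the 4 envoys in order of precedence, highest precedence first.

Lund, Dimitriou, Varga, Sato

By class of mission: Lund and Dimitriou (Ambassador); then Varga and Sato (Chargé d'affaires).
Among Lund and Dimitriou, by years accredited (higher first): Lund (28 years) before Dimitriou (13 years).
Among Varga and Sato, by years accredited (higher first): Varga (15 years) before Sato (2 years).
Full order: Lund, Dimitriou, Varga, Sato.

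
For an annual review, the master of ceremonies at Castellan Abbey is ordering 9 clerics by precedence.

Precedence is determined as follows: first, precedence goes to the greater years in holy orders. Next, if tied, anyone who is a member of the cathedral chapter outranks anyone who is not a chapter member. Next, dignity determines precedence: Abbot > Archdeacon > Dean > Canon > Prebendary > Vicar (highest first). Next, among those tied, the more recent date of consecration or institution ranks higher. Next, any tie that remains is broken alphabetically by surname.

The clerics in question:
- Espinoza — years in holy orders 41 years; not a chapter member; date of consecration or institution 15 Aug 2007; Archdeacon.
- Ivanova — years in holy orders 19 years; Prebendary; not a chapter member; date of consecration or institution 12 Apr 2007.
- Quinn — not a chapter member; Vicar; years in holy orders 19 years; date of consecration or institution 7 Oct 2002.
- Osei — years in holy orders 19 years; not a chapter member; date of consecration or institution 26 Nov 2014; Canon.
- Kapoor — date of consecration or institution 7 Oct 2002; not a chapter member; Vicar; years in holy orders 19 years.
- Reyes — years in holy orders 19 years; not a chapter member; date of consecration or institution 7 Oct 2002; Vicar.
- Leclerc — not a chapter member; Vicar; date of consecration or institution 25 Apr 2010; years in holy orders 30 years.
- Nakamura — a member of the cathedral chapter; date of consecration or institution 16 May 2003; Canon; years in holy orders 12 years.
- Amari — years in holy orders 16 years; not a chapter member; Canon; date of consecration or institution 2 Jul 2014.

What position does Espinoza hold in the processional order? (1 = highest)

1

By years in holy orders (higher first): Espinoza (41 years); then Leclerc (30 years); then Osei, Ivanova, Kapoor, Quinn and Reyes (each 19 years); then Amari (16 years); then Nakamura (12 years).
Osei, Ivanova, Kapoor, Quinn and Reyes are each not a chapter member, so the next rule applies.
Among Osei, Ivanova, Kapoor, Quinn and Reyes, by dignity: Osei (Canon) before Ivanova (Prebendary) before Kapoor, Quinn and Reyes (Vicar).
Kapoor, Quinn and Reyes all have date of consecration or institution 7 Oct 2002, so the next rule applies.
Among Kapoor, Quinn and Reyes, alphabetically by surname: Kapoor before Quinn before Reyes.
Order: Espinoza, Leclerc, Osei, Ivanova, Kapoor, Quinn, Reyes, Amari, Nakamura. So position 1.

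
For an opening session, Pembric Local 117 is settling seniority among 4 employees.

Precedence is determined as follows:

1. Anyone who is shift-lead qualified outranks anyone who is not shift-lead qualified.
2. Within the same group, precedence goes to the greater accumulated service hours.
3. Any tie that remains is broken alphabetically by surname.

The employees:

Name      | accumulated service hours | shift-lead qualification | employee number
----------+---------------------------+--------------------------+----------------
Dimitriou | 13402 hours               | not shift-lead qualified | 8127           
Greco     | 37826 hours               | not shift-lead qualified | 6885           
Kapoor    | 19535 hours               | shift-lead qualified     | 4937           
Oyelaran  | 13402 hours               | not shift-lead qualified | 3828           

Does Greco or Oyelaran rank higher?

Greco

By the first rule: Kapoor (shift-lead qualified); then Greco, Dimitriou and Oyelaran (each not shift-lead qualified).
Among Greco, Dimitriou and Oyelaran, by accumulated service hours (higher first): Greco (37826 hours) before Dimitriou and Oyelaran (13402 hours).
Among Dimitriou and Oyelaran, alphabetically by surname: Dimitriou before Oyelaran.
So Greco takes precedence.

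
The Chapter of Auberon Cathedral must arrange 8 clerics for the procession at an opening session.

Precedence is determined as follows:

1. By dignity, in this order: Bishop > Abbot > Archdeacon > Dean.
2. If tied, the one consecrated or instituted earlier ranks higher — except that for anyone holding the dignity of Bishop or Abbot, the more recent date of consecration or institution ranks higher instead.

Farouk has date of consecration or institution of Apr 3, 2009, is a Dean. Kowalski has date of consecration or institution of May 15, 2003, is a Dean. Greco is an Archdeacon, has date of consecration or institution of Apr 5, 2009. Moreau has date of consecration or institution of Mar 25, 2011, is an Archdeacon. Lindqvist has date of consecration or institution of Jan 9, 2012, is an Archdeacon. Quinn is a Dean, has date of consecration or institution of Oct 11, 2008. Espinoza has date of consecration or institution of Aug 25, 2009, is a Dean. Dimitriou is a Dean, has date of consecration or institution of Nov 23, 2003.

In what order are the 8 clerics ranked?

By dignity: Greco, Moreau and Lindqvist (Archdeacon); then Kowalski, Dimitriou, Quinn, Farouk and Espinoza (Dean).
Among Greco, Moreau and Lindqvist, by date of consecration or institution (earlier first): Greco (Apr 5, 2009) before Moreau (Mar 25, 2011) before Lindqvist (Jan 9, 2012).
Among Kowalski, Dimitriou, Quinn, Farouk and Espinoza, by date of consecration or institution (earlier first): Kowalski (May 15, 2003) before Dimitriou (Nov 23, 2003) before Quinn (Oct 11, 2008) before Farouk (Apr 3, 2009) before Espinoza (Aug 25, 2009).
Full order: Greco, Moreau, Lindqvist, Kowalski, Dimitriou, Quinn, Farouk, Espinoza.

Greco, Moreau, Lindqvist, Kowalski, Dimitriou, Quinn, Farouk, Espinoza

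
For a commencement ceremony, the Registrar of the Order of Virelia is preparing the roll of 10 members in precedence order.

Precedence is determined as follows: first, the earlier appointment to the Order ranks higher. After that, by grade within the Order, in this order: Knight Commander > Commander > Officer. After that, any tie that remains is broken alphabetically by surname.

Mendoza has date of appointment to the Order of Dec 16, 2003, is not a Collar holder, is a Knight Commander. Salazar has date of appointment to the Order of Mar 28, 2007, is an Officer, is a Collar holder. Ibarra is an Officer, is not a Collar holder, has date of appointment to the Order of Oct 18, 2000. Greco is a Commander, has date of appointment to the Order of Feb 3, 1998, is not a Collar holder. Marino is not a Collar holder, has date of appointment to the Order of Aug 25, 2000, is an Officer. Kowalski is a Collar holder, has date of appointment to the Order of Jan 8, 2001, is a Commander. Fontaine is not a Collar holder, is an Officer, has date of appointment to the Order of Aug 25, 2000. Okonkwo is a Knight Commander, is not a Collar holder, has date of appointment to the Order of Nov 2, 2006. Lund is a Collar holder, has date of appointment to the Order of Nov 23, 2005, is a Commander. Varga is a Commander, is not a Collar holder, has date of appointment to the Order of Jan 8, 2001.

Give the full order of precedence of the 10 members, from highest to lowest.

By date of appointment to the Order (earlier first): Greco (Feb 3, 1998); then Fontaine and Marino (both Aug 25, 2000); then Ibarra (Oct 18, 2000); then Kowalski and Varga (both Jan 8, 2001); then Mendoza (Dec 16, 2003); then Lund (Nov 23, 2005); then Okonkwo (Nov 2, 2006); then Salazar (Mar 28, 2007).
Fontaine and Marino are each Officer, so the next rule applies.
Among Fontaine and Marino, alphabetically by surname: Fontaine before Marino.
Kowalski and Varga are each Commander, so the next rule applies.
Among Kowalski and Varga, alphabetically by surname: Kowalski before Varga.
Full order: Greco, Fontaine, Marino, Ibarra, Kowalski, Varga, Mendoza, Lund, Okonkwo, Salazar.

Greco, Fontaine, Marino, Ibarra, Kowalski, Varga, Mendoza, Lund, Okonkwo, Salazar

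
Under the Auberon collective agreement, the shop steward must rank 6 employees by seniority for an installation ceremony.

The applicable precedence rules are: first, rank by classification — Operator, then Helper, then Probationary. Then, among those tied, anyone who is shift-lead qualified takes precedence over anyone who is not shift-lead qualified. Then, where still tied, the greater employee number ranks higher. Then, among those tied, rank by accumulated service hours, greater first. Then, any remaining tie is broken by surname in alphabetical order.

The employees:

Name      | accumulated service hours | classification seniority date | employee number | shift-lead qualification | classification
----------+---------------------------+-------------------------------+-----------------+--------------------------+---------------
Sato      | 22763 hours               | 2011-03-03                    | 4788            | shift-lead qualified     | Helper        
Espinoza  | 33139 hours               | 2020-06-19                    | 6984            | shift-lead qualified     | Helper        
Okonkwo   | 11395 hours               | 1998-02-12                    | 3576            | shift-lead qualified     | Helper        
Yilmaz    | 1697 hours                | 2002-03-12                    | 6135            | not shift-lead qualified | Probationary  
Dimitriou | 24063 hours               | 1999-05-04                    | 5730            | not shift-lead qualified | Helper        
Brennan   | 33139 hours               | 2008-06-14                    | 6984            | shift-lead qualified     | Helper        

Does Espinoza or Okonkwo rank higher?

By classification: Brennan, Espinoza, Sato, Okonkwo and Dimitriou (Helper); then Yilmaz (Probationary).
Among Brennan, Espinoza, Sato, Okonkwo and Dimitriou, shift-lead qualified before not shift-lead qualified: Brennan, Espinoza, Sato and Okonkwo (shift-lead qualified) before Dimitriou (not shift-lead qualified).
Among Brennan, Espinoza, Sato and Okonkwo, by employee number (higher first): Brennan and Espinoza (6984) before Sato (4788) before Okonkwo (3576).
Brennan and Espinoza both have accumulated service hours 33139 hours, so the next rule applies.
Among Brennan and Espinoza, alphabetically by surname: Brennan before Espinoza.
So Espinoza takes precedence.

Espinoza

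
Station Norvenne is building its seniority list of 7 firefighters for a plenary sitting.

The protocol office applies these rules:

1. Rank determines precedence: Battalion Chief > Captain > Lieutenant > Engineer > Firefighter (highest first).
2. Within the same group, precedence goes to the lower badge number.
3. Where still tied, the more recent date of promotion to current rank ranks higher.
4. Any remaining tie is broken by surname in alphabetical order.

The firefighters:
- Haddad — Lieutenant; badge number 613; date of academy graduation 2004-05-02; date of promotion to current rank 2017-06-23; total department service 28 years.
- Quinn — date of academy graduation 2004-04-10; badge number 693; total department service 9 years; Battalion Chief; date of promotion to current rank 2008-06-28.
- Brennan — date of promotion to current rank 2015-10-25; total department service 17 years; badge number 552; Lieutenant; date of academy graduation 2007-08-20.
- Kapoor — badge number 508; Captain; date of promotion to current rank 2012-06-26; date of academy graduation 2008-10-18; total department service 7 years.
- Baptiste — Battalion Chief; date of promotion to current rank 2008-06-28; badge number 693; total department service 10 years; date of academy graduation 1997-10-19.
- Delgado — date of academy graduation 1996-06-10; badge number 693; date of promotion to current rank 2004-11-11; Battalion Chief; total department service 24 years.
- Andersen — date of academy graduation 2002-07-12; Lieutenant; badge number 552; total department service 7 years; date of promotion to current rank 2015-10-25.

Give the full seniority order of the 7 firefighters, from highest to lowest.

By rank: Baptiste, Quinn and Delgado (Battalion Chief); then Kapoor (Captain); then Andersen, Brennan and Haddad (Lieutenant).
Baptiste, Quinn and Delgado all have badge number 693, so the next rule applies.
Among Baptiste, Quinn and Delgado, by date of promotion to current rank (later first): Baptiste and Quinn (2008-06-28) before Delgado (2004-11-11).
Among Baptiste and Quinn, alphabetically by surname: Baptiste before Quinn.
Among Andersen, Brennan and Haddad, by badge number (lower first): Andersen and Brennan (552) before Haddad (613).
Andersen and Brennan both have date of promotion to current rank 2015-10-25, so the next rule applies.
Among Andersen and Brennan, alphabetically by surname: Andersen before Brennan.
Full order: Baptiste, Quinn, Delgado, Kapoor, Andersen, Brennan, Haddad.

Baptiste, Quinn, Delgado, Kapoor, Andersen, Brennan, Haddad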